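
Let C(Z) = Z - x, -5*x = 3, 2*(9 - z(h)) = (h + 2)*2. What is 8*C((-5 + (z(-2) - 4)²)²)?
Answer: 16024/5 ≈ 3204.8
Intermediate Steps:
z(h) = 7 - h (z(h) = 9 - (h + 2)*2/2 = 9 - (2 + h)*2/2 = 9 - (4 + 2*h)/2 = 9 + (-2 - h) = 7 - h)
x = -⅗ (x = -⅕*3 = -⅗ ≈ -0.60000)
C(Z) = ⅗ + Z (C(Z) = Z - 1*(-⅗) = Z + ⅗ = ⅗ + Z)
8*C((-5 + (z(-2) - 4)²)²) = 8*(⅗ + (-5 + ((7 - 1*(-2)) - 4)²)²) = 8*(⅗ + (-5 + ((7 + 2) - 4)²)²) = 8*(⅗ + (-5 + (9 - 4)²)²) = 8*(⅗ + (-5 + 5²)²) = 8*(⅗ + (-5 + 25)²) = 8*(⅗ + 20²) = 8*(⅗ + 400) = 8*(2003/5) = 16024/5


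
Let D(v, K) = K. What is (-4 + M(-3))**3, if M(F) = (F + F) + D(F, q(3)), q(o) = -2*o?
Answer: -4096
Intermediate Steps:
M(F) = -6 + 2*F (M(F) = (F + F) - 2*3 = 2*F - 6 = -6 + 2*F)
(-4 + M(-3))**3 = (-4 + (-6 + 2*(-3)))**3 = (-4 + (-6 - 6))**3 = (-4 - 12)**3 = (-16)**3 = -4096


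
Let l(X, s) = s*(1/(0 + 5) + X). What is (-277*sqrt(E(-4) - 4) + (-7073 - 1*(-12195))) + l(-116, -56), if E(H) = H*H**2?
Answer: 58034/5 - 554*I*sqrt(17) ≈ 11607.0 - 2284.2*I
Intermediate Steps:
E(H) = H**3
l(X, s) = s*(1/5 + X)
(-277*sqrt(E(-4) - 4) + (-7073 - 1*(-12195))) + l(-116, -56) = (-277*sqrt((-4)**3 - 4) + (-7073 - 1*(-12195))) - 56*(1/5 - 116) = (-277*sqrt(-64 - 4) + (-7073 + 12195)) - 56*(-579/5) = (-554*I*sqrt(17) + 5122) + 32424/5 = (5122 - 554*I*sqrt(17)) + 32424/5 = 58034/5 - 554*I*sqrt(17)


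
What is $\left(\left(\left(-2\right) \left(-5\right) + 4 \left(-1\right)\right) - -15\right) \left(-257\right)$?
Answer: $-5397$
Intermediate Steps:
$\left(\left(\left(-2\right) \left(-5\right) + 4 \left(-1\right)\right) - -15\right) \left(-257\right) = \left(\left(10 - 4\right) + 15\right) \left(-257\right) = \left(6 + 15\right) \left(-257\right) = 21 \left(-257\right) = -5397$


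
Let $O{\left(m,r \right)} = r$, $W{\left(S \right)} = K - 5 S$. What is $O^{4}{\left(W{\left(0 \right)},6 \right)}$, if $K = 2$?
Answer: $1296$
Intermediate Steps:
$W{\left(S \right)} = 2 - 5 S$
$O^{4}{\left(W{\left(0 \right)},6 \right)} = 6^{4} = 1296$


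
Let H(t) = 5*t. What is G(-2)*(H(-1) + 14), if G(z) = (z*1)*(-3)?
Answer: 54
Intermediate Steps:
G(z) = -3*z (G(z) = z*(-3) = -3*z)
G(-2)*(H(-1) + 14) = (-3*(-2))*(5*(-1) + 14) = 6*(-5 + 14) = 6*9 = 54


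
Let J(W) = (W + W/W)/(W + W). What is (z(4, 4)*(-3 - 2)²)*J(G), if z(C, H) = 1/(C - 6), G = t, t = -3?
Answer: -25/6 ≈ -4.1667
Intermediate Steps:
G = -3
J(W) = (1 + W)/(2*W) (J(W) = (W + 1)/((2*W)) = (1 + W)*(1/(2*W)) = (1 + W)/(2*W))
z(C, H) = 1/(-6 + C)
(z(4, 4)*(-3 - 2)²)*J(G) = ((-3 - 2)²/(-6 + 4))*((½)*(1 - 3)/(-3)) = ((-5)²/(-2))*((½)*(-⅓)*(-2)) = -½*25*(⅓) = -25/2*⅓ = -25/6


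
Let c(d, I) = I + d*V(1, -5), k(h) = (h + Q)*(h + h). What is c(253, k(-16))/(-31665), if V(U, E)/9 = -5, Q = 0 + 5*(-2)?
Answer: 10553/31665 ≈ 0.33327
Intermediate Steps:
Q = -10 (Q = 0 - 10 = -10)
k(h) = 2*h*(-10 + h) (k(h) = (h - 10)*(h + h) = (-10 + h)*(2*h) = 2*h*(-10 + h))
V(U, E) = -45 (V(U, E) = 9*(-5) = -45)
c(d, I) = I - 45*d (c(d, I) = I + d*(-45) = I - 45*d)
c(253, k(-16))/(-31665) = (2*(-16)*(-10 - 16) - 45*253)/(-31665) = (2*(-16)*(-26) - 11385)*(-1/31665) = (832 - 11385)*(-1/31665) = -10553*(-1/31665) = 10553/31665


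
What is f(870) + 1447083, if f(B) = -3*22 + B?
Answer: 1447887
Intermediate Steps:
f(B) = -66 + B
f(870) + 1447083 = (-66 + 870) + 1447083 = 804 + 1447083 = 1447887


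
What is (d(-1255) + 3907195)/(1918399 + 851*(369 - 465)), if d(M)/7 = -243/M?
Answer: 4903531426/2305062265 ≈ 2.1273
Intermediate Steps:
d(M) = -1701/M (d(M) = 7*(-243/M) = -1701/M)
(d(-1255) + 3907195)/(1918399 + 851*(369 - 465)) = (-1701/(-1255) + 3907195)/(1918399 + 851*(369 - 465)) = (-1701*(-1/1255) + 3907195)/(1918399 + 851*(-96)) = (1701/1255 + 3907195)/(1918399 - 81696) = (4903531426/1255)/1836703 = (4903531426/1255)*(1/1836703) = 4903531426/2305062265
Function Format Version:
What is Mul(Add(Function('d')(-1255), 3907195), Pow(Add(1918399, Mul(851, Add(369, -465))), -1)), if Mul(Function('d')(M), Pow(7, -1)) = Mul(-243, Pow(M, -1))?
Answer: Rational(4903531426, 2305062265) ≈ 2.1273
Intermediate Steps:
Function('d')(M) = Mul(-1701, Pow(M, -1)) (Function('d')(M) = Mul(7, Mul(-243, Pow(M, -1))) = Mul(-1701, Pow(M, -1)))
Mul(Add(Function('d')(-1255), 3907195), Pow(Add(1918399, Mul(851, Add(369, -465))), -1)) = Mul(Add(Mul(-1701, Pow(-1255, -1)), 3907195), Pow(Add(1918399, Mul(851, Add(369, -465))), -1)) = Mul(Add(Mul(-1701, Rational(-1, 1255)), 3907195), Pow(Add(1918399, Mul(851, -96)), -1)) = Mul(Add(Rational(1701, 1255), 3907195), Pow(Add(1918399, -81696), -1)) = Mul(Rational(4903531426, 1255), Pow(1836703, -1)) = Mul(Rational(4903531426, 1255), Rational(1, 1836703)) = Rational(4903531426, 2305062265)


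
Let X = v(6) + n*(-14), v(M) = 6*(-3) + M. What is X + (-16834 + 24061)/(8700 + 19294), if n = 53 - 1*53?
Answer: -328701/27994 ≈ -11.742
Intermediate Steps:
n = 0 (n = 53 - 53 = 0)
v(M) = -18 + M
X = -12 (X = (-18 + 6) + 0*(-14) = -12 + 0 = -12)
X + (-16834 + 24061)/(8700 + 19294) = -12 + (-16834 + 24061)/(8700 + 19294) = -12 + 7227/27994 = -328701/27994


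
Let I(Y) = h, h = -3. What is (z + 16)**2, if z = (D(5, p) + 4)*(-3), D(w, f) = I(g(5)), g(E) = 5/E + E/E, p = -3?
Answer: 169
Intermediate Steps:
g(E) = 1 + 5/E (g(E) = 5/E + 1 = 1 + 5/E)
I(Y) = -3
D(w, f) = -3
z = -3 (z = (-3 + 4)*(-3) = 1*(-3) = -3)
(z + 16)**2 = (-3 + 16)**2 = 13**2 = 169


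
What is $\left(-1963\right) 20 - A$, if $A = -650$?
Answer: $-38610$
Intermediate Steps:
$\left(-1963\right) 20 - A = \left(-1963\right) 20 - -650 = -39260 + 650 = -38610$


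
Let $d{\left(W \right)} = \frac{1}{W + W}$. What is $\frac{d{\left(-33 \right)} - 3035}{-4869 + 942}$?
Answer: $\frac{11783}{15246} \approx 0.77286$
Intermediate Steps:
$d{\left(W \right)} = \frac{1}{2 W}$
$\frac{d{\left(-33 \right)} - 3035}{-4869 + 942} = \frac{\frac{1}{2 \left(-33\right)} - 3035}{-4869 + 942} = \frac{\frac{1}{2} \left(- \frac{1}{33}\right) - 3035}{-3927} = \left(- \frac{1}{66} - 3035\right) \left(- \frac{1}{3927}\right) = \left(- \frac{200311}{66}\right) \left(- \frac{1}{3927}\right) = \frac{11783}{15246}$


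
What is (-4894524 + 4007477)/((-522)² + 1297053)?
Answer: -887047/1569537 ≈ -0.56516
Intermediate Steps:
(-4894524 + 4007477)/((-522)² + 1297053) = -887047/(272484 + 1297053) = -887047/1569537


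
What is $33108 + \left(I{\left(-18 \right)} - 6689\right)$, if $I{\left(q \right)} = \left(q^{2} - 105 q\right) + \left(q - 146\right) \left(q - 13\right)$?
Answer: $33717$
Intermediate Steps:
$I{\left(q \right)} = q^{2} - 105 q + \left(-146 + q\right) \left(-13 + q\right)$ ($I{\left(q \right)} = \left(q^{2} - 105 q\right) + \left(-146 + q\right) \left(-13 + q\right) = q^{2} - 105 q + \left(-146 + q\right) \left(-13 + q\right)$)
$33108 + \left(I{\left(-18 \right)} - 6689\right) = 33108 + \left(\left(1898 - -4752 + 2 \left(-18\right)^{2}\right) - 6689\right) = 33108 + \left(\left(1898 + 4752 + 2 \cdot 324\right) - 6689\right) = 33108 + \left(\left(1898 + 4752 + 648\right) - 6689\right) = 33108 + \left(7298 - 6689\right) = 33108 + 609 = 33717$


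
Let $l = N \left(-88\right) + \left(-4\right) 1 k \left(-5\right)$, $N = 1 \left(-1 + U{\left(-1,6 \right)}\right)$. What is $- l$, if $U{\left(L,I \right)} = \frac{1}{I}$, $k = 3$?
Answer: $- \frac{400}{3} \approx -133.33$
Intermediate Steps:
$N = - \frac{5}{6}$ ($N = 1 \left(-1 + \frac{1}{6}\right) = 1 \left(- \frac{5}{6}\right) = - \frac{5}{6} \approx -0.83333$)
$l = \frac{400}{3}$ ($l = \left(- \frac{5}{6}\right) \left(-88\right) + \left(-4\right) 1 \cdot 3 \left(-5\right) = \frac{220}{3} + \left(-4\right) 3 \left(-5\right) = \frac{220}{3} - -60 = \frac{220}{3} + 60 = \frac{400}{3} \approx 133.33$)
$- l = \left(-1\right) \frac{400}{3} = - \frac{400}{3}$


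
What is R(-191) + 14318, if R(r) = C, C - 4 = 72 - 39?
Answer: 14355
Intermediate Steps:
C = 37 (C = 4 + (72 - 39) = 4 + 33 = 37)
R(r) = 37
R(-191) + 14318 = 37 + 14318 = 14355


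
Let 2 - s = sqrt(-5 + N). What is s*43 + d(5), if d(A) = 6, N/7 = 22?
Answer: 92 - 43*sqrt(149) ≈ -432.88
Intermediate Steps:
N = 154 (N = 7*22 = 154)
s = 2 - sqrt(149) (s = 2 - sqrt(-5 + 154) = 2 - sqrt(149) ≈ -10.207)
s*43 + d(5) = (2 - sqrt(149))*43 + 6 = (86 - 43*sqrt(149)) + 6 = 92 - 43*sqrt(149)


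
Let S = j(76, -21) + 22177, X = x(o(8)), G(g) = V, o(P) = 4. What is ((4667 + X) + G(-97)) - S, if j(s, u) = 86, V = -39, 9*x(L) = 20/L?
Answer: -158710/9 ≈ -17634.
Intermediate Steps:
x(L) = 20/(9*L) (x(L) = (20/L)/9 = 20/(9*L))
G(g) = -39
X = 5/9 (X = (20/9)/4 = (20/9)*(¼) = 5/9 ≈ 0.55556)
S = 22263 (S = 86 + 22177 = 22263)
((4667 + X) + G(-97)) - S = ((4667 + 5/9) - 39) - 1*22263 = (42008/9 - 39) - 22263 = 41657/9 - 22263 = -158710/9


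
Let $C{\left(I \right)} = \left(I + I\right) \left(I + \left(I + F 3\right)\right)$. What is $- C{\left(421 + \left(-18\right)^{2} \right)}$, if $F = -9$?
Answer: $-2179870$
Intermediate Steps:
$C{\left(I \right)} = 2 I \left(-27 + 2 I\right)$ ($C{\left(I \right)} = \left(I + I\right) \left(I + \left(I - 27\right)\right) = 2 I \left(I + \left(I - 27\right)\right) = 2 I \left(I + \left(-27 + I\right)\right) = 2 I \left(-27 + 2 I\right)$)
$- C{\left(421 + \left(-18\right)^{2} \right)} = - 2 \left(421 + \left(-18\right)^{2}\right) \left(-27 + 2 \left(421 + \left(-18\right)^{2}\right)\right) = - 2 \left(421 + 324\right) \left(-27 + 2 \left(421 + 324\right)\right) = - 2 \cdot 745 \left(-27 + 2 \cdot 745\right) = - 2 \cdot 745 \left(-27 + 1490\right) = - 2 \cdot 745 \cdot 1463 = \left(-1\right) 2179870 = -2179870$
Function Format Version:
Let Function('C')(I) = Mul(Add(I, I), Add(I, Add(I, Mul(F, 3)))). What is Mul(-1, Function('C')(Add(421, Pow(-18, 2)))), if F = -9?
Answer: -2179870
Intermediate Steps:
Function('C')(I) = Mul(2, I, Add(-27, Mul(2, I))) (Function('C')(I) = Mul(Add(I, I), Add(I, Add(I, Mul(-9, 3)))) = Mul(Mul(2, I), Add(I, Add(I, -27))) = Mul(Mul(2, I), Add(I, Add(-27, I))) = Mul(Mul(2, I), Add(-27, Mul(2, I))) = Mul(2, I, Add(-27, Mul(2, I))))
Mul(-1, Function('C')(Add(421, Pow(-18, 2)))) = Mul(-1, Mul(2, Add(421, Pow(-18, 2)), Add(-27, Mul(2, Add(421, Pow(-18, 2)))))) = Mul(-1, Mul(2, Add(421, 324), Add(-27, Mul(2, Add(421, 324))))) = Mul(-1, Mul(2, 745, Add(-27, Mul(2, 745)))) = Mul(-1, Mul(2, 745, Add(-27, 1490))) = Mul(-1, Mul(2, 745, 1463)) = Mul(-1, 2179870) = -2179870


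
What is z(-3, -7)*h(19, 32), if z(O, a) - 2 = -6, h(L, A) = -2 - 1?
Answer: 12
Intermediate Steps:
h(L, A) = -3
z(O, a) = -4 (z(O, a) = 2 - 6 = -4)
z(-3, -7)*h(19, 32) = -4*(-3) = 12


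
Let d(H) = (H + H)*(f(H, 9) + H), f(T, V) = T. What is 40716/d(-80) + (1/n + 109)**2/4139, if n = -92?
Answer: 62503527649/14012998400 ≈ 4.4604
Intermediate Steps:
d(H) = 4*H**2 (d(H) = (H + H)*(H + H) = (2*H)*(2*H) = 4*H**2)
40716/d(-80) + (1/n + 109)**2/4139 = 40716/((4*(-80)**2)) + (1/(-92) + 109)**2/4139 = 40716/((4*6400)) + (-1/92 + 109)**2*(1/4139) = 40716/25600 + (10027/92)**2*(1/4139) = 40716*(1/25600) + (100540729/8464)*(1/4139) = 10179/6400 + 100540729/35032496 = 62503527649/14012998400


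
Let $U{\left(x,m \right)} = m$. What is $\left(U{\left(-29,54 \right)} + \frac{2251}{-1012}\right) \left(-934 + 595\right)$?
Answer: $- \frac{17762583}{1012} \approx -17552.0$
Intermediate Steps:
$\left(U{\left(-29,54 \right)} + \frac{2251}{-1012}\right) \left(-934 + 595\right) = \left(54 + \frac{2251}{-1012}\right) \left(-934 + 595\right) = \left(54 + 2251 \left(- \frac{1}{1012}\right)\right) \left(-339\right) = \left(54 - \frac{2251}{1012}\right) \left(-339\right) = \frac{52397}{1012} \left(-339\right) = - \frac{17762583}{1012}$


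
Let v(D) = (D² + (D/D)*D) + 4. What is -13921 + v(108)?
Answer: -2145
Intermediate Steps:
v(D) = 4 + D + D² (v(D) = (D² + 1*D) + 4 = (D² + D) + 4 = (D + D²) + 4 = 4 + D + D²)
-13921 + v(108) = -13921 + (4 + 108 + 108²) = -13921 + (4 + 108 + 11664) = -13921 + 11776 = -2145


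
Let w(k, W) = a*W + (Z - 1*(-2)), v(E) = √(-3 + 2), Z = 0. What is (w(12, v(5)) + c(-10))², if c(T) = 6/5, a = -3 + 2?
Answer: 231/25 - 32*I/5 ≈ 9.24 - 6.4*I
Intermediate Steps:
a = -1
c(T) = 6/5 (c(T) = 6*(⅕) = 6/5)
v(E) = I (v(E) = √(-1) = I)
w(k, W) = 2 - W (w(k, W) = -W + (0 - 1*(-2)) = -W + (0 + 2) = -W + 2 = 2 - W)
(w(12, v(5)) + c(-10))² = ((2 - I) + 6/5)² = (16/5 - I)²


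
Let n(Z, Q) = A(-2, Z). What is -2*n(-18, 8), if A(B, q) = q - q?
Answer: 0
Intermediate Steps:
A(B, q) = 0
n(Z, Q) = 0
-2*n(-18, 8) = -2*0 = 0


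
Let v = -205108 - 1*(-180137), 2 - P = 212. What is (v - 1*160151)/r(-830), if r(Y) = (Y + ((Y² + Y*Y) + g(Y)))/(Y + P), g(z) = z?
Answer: 9626344/68807 ≈ 139.90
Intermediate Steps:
P = -210 (P = 2 - 1*212 = 2 - 212 = -210)
v = -24971 (v = -205108 + 180137 = -24971)
r(Y) = (2*Y + 2*Y²)/(-210 + Y) (r(Y) = (Y + ((Y² + Y*Y) + Y))/(Y - 210) = (Y + ((Y² + Y²) + Y))/(-210 + Y) = (Y + (2*Y² + Y))/(-210 + Y) = (Y + (Y + 2*Y²))/(-210 + Y) = (2*Y + 2*Y²)/(-210 + Y))
(v - 1*160151)/r(-830) = (-24971 - 1*160151)/((2*(-830)*(1 - 830)/(-210 - 830))) = (-24971 - 160151)/((2*(-830)*(-829)/(-1040))) = -185122/(2*(-830)*(-1/1040)*(-829)) = -185122/(-68807/52) = -185122*(-52/68807) = 9626344/68807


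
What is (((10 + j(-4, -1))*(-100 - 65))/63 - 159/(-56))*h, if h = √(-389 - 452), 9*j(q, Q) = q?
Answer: -972863*I/1512 ≈ -643.43*I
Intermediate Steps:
j(q, Q) = q/9
h = 29*I (h = √(-841) = 29*I ≈ 29.0*I)
(((10 + j(-4, -1))*(-100 - 65))/63 - 159/(-56))*h = (((10 + (⅑)*(-4))*(-100 - 65))/63 - 159/(-56))*(29*I) = (((10 - 4/9)*(-165))*(1/63) - 159*(-1/56))*(29*I) = (((86/9)*(-165))*(1/63) + 159/56)*(29*I) = (-4730/3*1/63 + 159/56)*(29*I) = (-4730/189 + 159/56)*(29*I) = -972863*I/1512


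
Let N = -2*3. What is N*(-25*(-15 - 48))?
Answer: -9450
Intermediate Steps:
N = -6
N*(-25*(-15 - 48)) = -(-150)*(-15 - 48) = -(-150)*(-63) = -6*1575 = -9450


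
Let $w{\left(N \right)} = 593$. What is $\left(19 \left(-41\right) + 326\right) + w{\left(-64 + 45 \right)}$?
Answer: $140$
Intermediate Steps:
$\left(19 \left(-41\right) + 326\right) + w{\left(-64 + 45 \right)} = \left(19 \left(-41\right) + 326\right) + 593 = \left(-779 + 326\right) + 593 = -453 + 593 = 140$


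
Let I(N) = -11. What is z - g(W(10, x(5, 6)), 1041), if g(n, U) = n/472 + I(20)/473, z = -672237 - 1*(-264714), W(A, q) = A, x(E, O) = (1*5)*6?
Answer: -4135543383/10148 ≈ -4.0752e+5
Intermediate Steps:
x(E, O) = 30 (x(E, O) = 5*6 = 30)
z = -407523 (z = -672237 + 264714 = -407523)
g(n, U) = -1/43 + n/472 (g(n, U) = n/472 - 11/473 = n*(1/472) - 11*1/473 = n/472 - 1/43 = -1/43 + n/472)
z - g(W(10, x(5, 6)), 1041) = -407523 - (-1/43 + (1/472)*10) = -407523 - (-1/43 + 5/236) = -407523 - 1*(-21/10148) = -407523 + 21/10148 = -4135543383/10148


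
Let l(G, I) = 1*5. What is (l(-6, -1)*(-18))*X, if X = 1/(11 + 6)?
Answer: -90/17 ≈ -5.2941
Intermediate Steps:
l(G, I) = 5
X = 1/17 ≈ 0.058824
(l(-6, -1)*(-18))*X = (5*(-18))*(1/17) = -90*1/17 = -90/17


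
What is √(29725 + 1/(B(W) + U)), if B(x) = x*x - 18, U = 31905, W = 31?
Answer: √2004563162453/8212 ≈ 172.41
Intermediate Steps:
B(x) = -18 + x² (B(x) = x² - 18 = -18 + x²)
√(29725 + 1/(B(W) + U)) = √(29725 + 1/((-18 + 31²) + 31905)) = √(29725 + 1/((-18 + 961) + 31905)) = √(29725 + 1/(943 + 31905)) = √(29725 + 1/32848) = √(976406801/32848) = √2004563162453/8212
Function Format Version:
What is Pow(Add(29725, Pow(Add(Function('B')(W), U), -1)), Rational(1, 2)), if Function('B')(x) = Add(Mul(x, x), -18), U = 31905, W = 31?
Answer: Mul(Rational(1, 8212), Pow(2004563162453, Rational(1, 2))) ≈ 172.41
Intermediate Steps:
Function('B')(x) = Add(-18, Pow(x, 2)) (Function('B')(x) = Add(Pow(x, 2), -18) = Add(-18, Pow(x, 2)))
Pow(Add(29725, Pow(Add(Function('B')(W), U), -1)), Rational(1, 2)) = Pow(Add(29725, Pow(Add(Add(-18, Pow(31, 2)), 31905), -1)), Rational(1, 2)) = Pow(Add(29725, Pow(Add(Add(-18, 961), 31905), -1)), Rational(1, 2)) = Pow(Add(29725, Pow(Add(943, 31905), -1)), Rational(1, 2)) = Pow(Add(29725, Pow(32848, -1)), Rational(1, 2)) = Pow(Add(29725, Rational(1, 32848)), Rational(1, 2)) = Pow(Rational(976406801, 32848), Rational(1, 2)) = Mul(Rational(1, 8212), Pow(2004563162453, Rational(1, 2)))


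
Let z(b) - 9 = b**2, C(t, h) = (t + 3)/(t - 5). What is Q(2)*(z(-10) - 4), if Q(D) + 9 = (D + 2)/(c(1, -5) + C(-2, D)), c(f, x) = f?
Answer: -455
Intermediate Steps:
C(t, h) = (3 + t)/(-5 + t)
z(b) = 9 + b**2
Q(D) = -20/3 + 7*D/6 (Q(D) = -9 + (D + 2)/(1 + (3 - 2)/(-5 - 2)) = -9 + (2 + D)/(1 + 1/(-7)) = -9 + (2 + D)/(1 - 1/7*1) = -9 + (2 + D)/(1 - 1/7) = -9 + (2 + D)/(6/7) = -9 + (2 + D)*(7/6) = -9 + (7/3 + 7*D/6) = -20/3 + 7*D/6)
Q(2)*(z(-10) - 4) = (-20/3 + (7/6)*2)*((9 + (-10)**2) - 4) = (-20/3 + 7/3)*((9 + 100) - 4) = -13*(109 - 4)/3 = -13/3*105 = -455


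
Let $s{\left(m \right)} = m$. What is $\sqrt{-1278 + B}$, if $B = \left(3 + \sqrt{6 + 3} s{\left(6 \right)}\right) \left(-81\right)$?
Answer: $3 i \sqrt{331} \approx 54.58 i$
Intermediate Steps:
$B = -1701$ ($B = \left(3 + \sqrt{6 + 3} \cdot 6\right) \left(-81\right) = \left(3 + \sqrt{9} \cdot 6\right) \left(-81\right) = \left(3 + 3 \cdot 6\right) \left(-81\right) = \left(3 + 18\right) \left(-81\right) = 21 \left(-81\right) = -1701$)
$\sqrt{-1278 + B} = \sqrt{-1278 - 1701} = \sqrt{-2979} = 3 i \sqrt{331}$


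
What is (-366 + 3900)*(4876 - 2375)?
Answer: 8838534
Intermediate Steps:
(-366 + 3900)*(4876 - 2375) = 3534*2501 = 8838534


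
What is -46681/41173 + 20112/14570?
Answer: 73964603/299945305 ≈ 0.24659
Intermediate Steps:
-46681/41173 + 20112/14570 = -46681*1/41173 + 20112*(1/14570) = -46681/41173 + 10056/7285 = 73964603/299945305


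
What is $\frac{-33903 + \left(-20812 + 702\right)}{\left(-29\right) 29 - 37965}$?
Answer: $\frac{54013}{38806} \approx 1.3919$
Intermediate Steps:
$\frac{-33903 + \left(-20812 + 702\right)}{\left(-29\right) 29 - 37965} = \frac{-33903 - 20110}{-841 - 37965} = - \frac{54013}{-38806} = \left(-54013\right) \left(- \frac{1}{38806}\right) = \frac{54013}{38806}$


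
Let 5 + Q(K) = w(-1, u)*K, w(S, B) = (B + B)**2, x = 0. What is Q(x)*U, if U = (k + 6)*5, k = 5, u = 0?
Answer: -275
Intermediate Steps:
w(S, B) = 4*B**2 (w(S, B) = (2*B)**2 = 4*B**2)
Q(K) = -5 (Q(K) = -5 + (4*0**2)*K = -5 + (4*0)*K = -5 + 0*K = -5 + 0 = -5)
U = 55 (U = (5 + 6)*5 = 11*5 = 55)
Q(x)*U = -5*55 = -275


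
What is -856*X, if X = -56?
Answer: 47936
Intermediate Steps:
-856*X = -856*(-56) = 47936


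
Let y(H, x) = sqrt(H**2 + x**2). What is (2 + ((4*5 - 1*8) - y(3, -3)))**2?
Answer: 214 - 84*sqrt(2) ≈ 95.206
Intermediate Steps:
(2 + ((4*5 - 1*8) - y(3, -3)))**2 = (2 + ((4*5 - 1*8) - sqrt(3**2 + (-3)**2)))**2 = (2 + ((20 - 8) - sqrt(9 + 9)))**2 = (2 + (12 - sqrt(18)))**2 = (2 + (12 - 3*sqrt(2)))**2 = (14 - 3*sqrt(2))**2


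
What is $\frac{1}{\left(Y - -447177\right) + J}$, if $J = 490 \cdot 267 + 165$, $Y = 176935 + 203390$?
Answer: $\frac{1}{958497} \approx 1.0433 \cdot 10^{-6}$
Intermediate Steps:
$Y = 380325$
$J = 130995$ ($J = 130830 + 165 = 130995$)
$\frac{1}{\left(Y - -447177\right) + J} = \frac{1}{\left(380325 - -447177\right) + 130995} = \frac{1}{\left(380325 + 447177\right) + 130995} = \frac{1}{827502 + 130995} = \frac{1}{958497}$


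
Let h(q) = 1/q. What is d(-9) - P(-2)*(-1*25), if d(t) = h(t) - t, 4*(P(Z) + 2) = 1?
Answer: -1255/36 ≈ -34.861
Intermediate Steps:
h(q) = 1/q
P(Z) = -7/4 (P(Z) = -2 + (1/4)*1 = -2 + 1/4 = -7/4)
d(t) = 1/t - t
d(-9) - P(-2)*(-1*25) = (1/(-9) - 1*(-9)) - (-7)*(-1*25)/4 = (-1/9 + 9) - (-7)*(-25)/4 = 80/9 - 1*175/4 = 80/9 - 175/4 = -1255/36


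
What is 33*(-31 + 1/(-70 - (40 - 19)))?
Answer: -93126/91 ≈ -1023.4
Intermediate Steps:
33*(-31 + 1/(-70 - (40 - 19))) = 33*(-31 + 1/(-70 - 1*21)) = 33*(-31 + 1/(-70 - 21)) = 33*(-31 + 1/(-91)) = 33*(-31 - 1/91) = 33*(-2822/91) = -93126/91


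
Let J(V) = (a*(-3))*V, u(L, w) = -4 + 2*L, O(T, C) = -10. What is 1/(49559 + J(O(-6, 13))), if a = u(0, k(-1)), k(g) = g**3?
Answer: 1/49439 ≈ 2.0227e-5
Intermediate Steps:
a = -4 (a = -4 + 2*0 = -4 + 0 = -4)
J(V) = 12*V (J(V) = (-4*(-3))*V = 12*V)
1/(49559 + J(O(-6, 13))) = 1/(49559 + 12*(-10)) = 1/(49559 - 120) = 1/49439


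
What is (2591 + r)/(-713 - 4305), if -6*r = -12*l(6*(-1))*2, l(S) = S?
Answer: -2567/5018 ≈ -0.51156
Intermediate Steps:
r = -24 (r = -(-72*(-1))*2/6 = -(-12*(-6))*2/6 = -12*2 = -⅙*144 = -24)
(2591 + r)/(-713 - 4305) = (2591 - 24)/(-713 - 4305) = 2567/(-5018) = 2567*(-1/5018) = -2567/5018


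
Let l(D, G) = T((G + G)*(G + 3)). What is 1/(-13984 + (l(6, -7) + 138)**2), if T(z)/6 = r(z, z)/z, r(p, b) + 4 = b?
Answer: 49/324809 ≈ 0.00015086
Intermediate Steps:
r(p, b) = -4 + b
T(z) = 6*(-4 + z)/z (T(z) = 6*((-4 + z)/z) = 6*(-4 + z)/z)
l(D, G) = 6 - 12/(G*(3 + G)) (l(D, G) = 6 - 24*1/((G + 3)*(G + G)) = 6 - 24*1/(2*G*(3 + G)) = 6 - 12/(G*(3 + G)))
1/(-13984 + (l(6, -7) + 138)**2) = 1/(-13984 + (6*(-2 - 7*(3 - 7))/(-7*(3 - 7)) + 138)**2) = 1/(-13984 + (6*(-1/7)*(-2 - 7*(-4))/(-4) + 138)**2) = 1/(-13984 + (6*(-1/7)*(-1/4)*(-2 + 28) + 138)**2) = 1/(-13984 + (6*(-1/7)*(-1/4)*26 + 138)**2) = 1/(-13984 + (39/7 + 138)**2) = 1/(-13984 + (1005/7)**2) = 1/(-13984 + 1010025/49) = 1/(324809/49) = 49/324809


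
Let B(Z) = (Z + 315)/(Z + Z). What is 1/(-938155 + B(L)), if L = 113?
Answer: -113/106011301 ≈ -1.0659e-6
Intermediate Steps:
B(Z) = (315 + Z)/(2*Z) (B(Z) = (315 + Z)/((2*Z)) = (315 + Z)*(1/(2*Z)) = (315 + Z)/(2*Z))
1/(-938155 + B(L)) = 1/(-938155 + (½)*(315 + 113)/113) = 1/(-938155 + (½)*(1/113)*428) = 1/(-938155 + 214/113) = 1/(-106011301/113) = -113/106011301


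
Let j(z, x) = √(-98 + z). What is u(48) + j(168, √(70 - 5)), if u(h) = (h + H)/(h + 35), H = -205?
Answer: -157/83 + √70 ≈ 6.4750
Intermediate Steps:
u(h) = (-205 + h)/(35 + h) (u(h) = (h - 205)/(h + 35) = (-205 + h)/(35 + h))
u(48) + j(168, √(70 - 5)) = (-205 + 48)/(35 + 48) + √(-98 + 168) = -157/83 + √70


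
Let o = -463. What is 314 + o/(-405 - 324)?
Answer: 229369/729 ≈ 314.64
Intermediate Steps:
314 + o/(-405 - 324) = 314 - 463/(-405 - 324) = 314 - 463/(-729) = 314 - 1/729*(-463) = 314 + 463/729 = 229369/729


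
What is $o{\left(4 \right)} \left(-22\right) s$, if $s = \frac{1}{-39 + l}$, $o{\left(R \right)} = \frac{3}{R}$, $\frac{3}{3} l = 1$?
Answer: $\frac{33}{76} \approx 0.43421$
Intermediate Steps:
$l = 1$
$s = - \frac{1}{38}$ ($s = \frac{1}{-39 + 1} = \frac{1}{-38} = - \frac{1}{38} \approx -0.026316$)
$o{\left(4 \right)} \left(-22\right) s = \frac{3}{4} \left(-22\right) \left(- \frac{1}{38}\right) = \left(- \frac{33}{2}\right) \left(- \frac{1}{38}\right) = \frac{33}{76}$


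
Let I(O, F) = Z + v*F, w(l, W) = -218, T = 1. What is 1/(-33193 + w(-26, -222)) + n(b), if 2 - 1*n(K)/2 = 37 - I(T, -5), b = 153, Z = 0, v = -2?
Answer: -1670551/33411 ≈ -50.000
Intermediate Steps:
I(O, F) = -2*F (I(O, F) = 0 - 2*F = -2*F)
n(K) = -50 (n(K) = 4 - 2*(37 - (-2)*(-5)) = 4 - 2*(37 - 1*10) = 4 - 2*(37 - 10) = 4 - 2*27 = 4 - 54 = -50)
1/(-33193 + w(-26, -222)) + n(b) = 1/(-33193 - 218) - 50 = 1/(-33411) - 50 = -1/33411 - 50 = -1670551/33411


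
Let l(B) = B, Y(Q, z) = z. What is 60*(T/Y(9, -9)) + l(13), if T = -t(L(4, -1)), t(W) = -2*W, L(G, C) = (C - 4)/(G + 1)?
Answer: 79/3 ≈ 26.333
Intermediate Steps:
L(G, C) = (-4 + C)/(1 + G)
T = -2 (T = -(-2)*(-4 - 1)/(1 + 4) = -(-2)*-5/5 = -(-2)*(1/5)*(-5) = -(-2)*(-1) = -1*2 = -2)
60*(T/Y(9, -9)) + l(13) = 60*(-2/(-9)) + 13 = 60*(-2*(-1/9)) + 13 = 60*(2/9) + 13 = 40/3 + 13 = 79/3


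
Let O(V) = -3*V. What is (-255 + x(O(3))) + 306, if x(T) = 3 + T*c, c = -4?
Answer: 90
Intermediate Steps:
x(T) = 3 - 4*T (x(T) = 3 + T*(-4) = 3 - 4*T)
(-255 + x(O(3))) + 306 = (-255 + (3 - (-12)*3)) + 306 = (-255 + (3 - 4*(-9))) + 306 = (-255 + (3 + 36)) + 306 = (-255 + 39) + 306 = -216 + 306 = 90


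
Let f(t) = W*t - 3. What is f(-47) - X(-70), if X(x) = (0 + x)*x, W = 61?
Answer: -7770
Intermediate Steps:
X(x) = x**2 (X(x) = x*x = x**2)
f(t) = -3 + 61*t (f(t) = 61*t - 3 = -3 + 61*t)
f(-47) - X(-70) = (-3 + 61*(-47)) - 1*(-70)**2 = (-3 - 2867) - 1*4900 = -2870 - 4900 = -7770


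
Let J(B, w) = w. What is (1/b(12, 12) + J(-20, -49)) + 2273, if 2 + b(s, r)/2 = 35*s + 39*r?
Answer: 3940929/1772 ≈ 2224.0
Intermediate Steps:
b(s, r) = -4 + 70*s + 78*r (b(s, r) = -4 + 2*(35*s + 39*r) = -4 + (70*s + 78*r) = -4 + 70*s + 78*r)
(1/b(12, 12) + J(-20, -49)) + 2273 = (1/(-4 + 70*12 + 78*12) - 49) + 2273 = (1/(-4 + 840 + 936) - 49) + 2273 = (1/1772 - 49) + 2273 = -86827/1772 + 2273 = 3940929/1772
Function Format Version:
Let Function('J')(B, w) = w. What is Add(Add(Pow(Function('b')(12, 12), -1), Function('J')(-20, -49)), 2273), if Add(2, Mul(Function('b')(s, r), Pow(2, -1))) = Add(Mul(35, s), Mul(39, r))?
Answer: Rational(3940929, 1772) ≈ 2224.0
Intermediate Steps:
Function('b')(s, r) = Add(-4, Mul(70, s), Mul(78, r)) (Function('b')(s, r) = Add(-4, Mul(2, Add(Mul(35, s), Mul(39, r)))) = Add(-4, Add(Mul(70, s), Mul(78, r))) = Add(-4, Mul(70, s), Mul(78, r)))
Add(Add(Pow(Function('b')(12, 12), -1), Function('J')(-20, -49)), 2273) = Add(Add(Pow(Add(-4, Mul(70, 12), Mul(78, 12)), -1), -49), 2273) = Add(Add(Pow(Add(-4, 840, 936), -1), -49), 2273) = Add(Add(Pow(1772, -1), -49), 2273) = Add(Add(Rational(1, 1772), -49), 2273) = Add(Rational(-86827, 1772), 2273) = Rational(3940929, 1772)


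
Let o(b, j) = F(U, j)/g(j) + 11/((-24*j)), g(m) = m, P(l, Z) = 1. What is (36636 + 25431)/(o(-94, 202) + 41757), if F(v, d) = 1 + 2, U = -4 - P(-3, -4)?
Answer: 300900816/202437997 ≈ 1.4864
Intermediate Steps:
U = -5 (U = -4 - 1*1 = -4 - 1 = -5)
F(v, d) = 3
o(b, j) = 61/(24*j) (o(b, j) = 3/j + 11/((-24*j)) = 3/j + 11*(-1/(24*j)) = 3/j - 11/(24*j) = 61/(24*j))
(36636 + 25431)/(o(-94, 202) + 41757) = (36636 + 25431)/((61/24)/202 + 41757) = 62067/((61/24)*(1/202) + 41757) = 62067/(61/4848 + 41757) = 62067/(202437997/4848) = 62067*(4848/202437997) = 300900816/202437997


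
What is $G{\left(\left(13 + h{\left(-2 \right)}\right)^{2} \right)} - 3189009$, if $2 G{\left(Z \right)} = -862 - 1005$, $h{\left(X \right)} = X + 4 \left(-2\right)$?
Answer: $- \frac{6379885}{2} \approx -3.1899 \cdot 10^{6}$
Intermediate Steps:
$h{\left(X \right)} = -8 + X$ ($h{\left(X \right)} = X - 8 = -8 + X$)
$G{\left(Z \right)} = - \frac{1867}{2}$ ($G{\left(Z \right)} = \frac{-862 - 1005}{2} = \frac{1}{2} \left(-1867\right) = - \frac{1867}{2}$)
$G{\left(\left(13 + h{\left(-2 \right)}\right)^{2} \right)} - 3189009 = - \frac{1867}{2} - 3189009 = - \frac{6379885}{2}$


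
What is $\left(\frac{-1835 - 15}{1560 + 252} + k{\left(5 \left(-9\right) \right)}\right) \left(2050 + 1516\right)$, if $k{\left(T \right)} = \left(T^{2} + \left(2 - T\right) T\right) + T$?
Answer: $- \frac{219728005}{453} \approx -4.8505 \cdot 10^{5}$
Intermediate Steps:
$k{\left(T \right)} = T + T^{2} + T \left(2 - T\right)$ ($k{\left(T \right)} = \left(T^{2} + T \left(2 - T\right)\right) + T = T + T^{2} + T \left(2 - T\right)$)
$\left(\frac{-1835 - 15}{1560 + 252} + k{\left(5 \left(-9\right) \right)}\right) \left(2050 + 1516\right) = \left(\frac{-1835 - 15}{1560 + 252} + 3 \cdot 5 \left(-9\right)\right) \left(2050 + 1516\right) = \left(- \frac{1850}{1812} + 3 \left(-45\right)\right) 3566 = \left(\left(-1850\right) \frac{1}{1812} - 135\right) 3566 = \left(- \frac{925}{906} - 135\right) 3566 = \left(- \frac{123235}{906}\right) 3566 = - \frac{219728005}{453}$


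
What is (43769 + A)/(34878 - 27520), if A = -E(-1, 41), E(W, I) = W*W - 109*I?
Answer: 48237/7358 ≈ 6.5557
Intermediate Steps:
E(W, I) = W² - 109*I
A = 4468 (A = -((-1)² - 109*41) = -(1 - 4469) = -1*(-4468) = 4468)
(43769 + A)/(34878 - 27520) = (43769 + 4468)/(34878 - 27520) = 48237/7358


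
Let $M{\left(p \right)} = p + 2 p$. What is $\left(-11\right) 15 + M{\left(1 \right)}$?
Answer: $-162$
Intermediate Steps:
$M{\left(p \right)} = 3 p$
$\left(-11\right) 15 + M{\left(1 \right)} = \left(-11\right) 15 + 3 \cdot 1 = -165 + 3 = -162$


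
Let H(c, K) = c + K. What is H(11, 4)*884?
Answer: 13260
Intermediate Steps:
H(c, K) = K + c
H(11, 4)*884 = (4 + 11)*884 = 15*884 = 13260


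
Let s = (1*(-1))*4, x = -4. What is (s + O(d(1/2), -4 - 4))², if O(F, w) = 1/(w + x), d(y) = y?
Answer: 2401/144 ≈ 16.674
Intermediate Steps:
O(F, w) = 1/(-4 + w) (O(F, w) = 1/(w - 4) = 1/(-4 + w))
s = -4 (s = -1*4 = -4)
(s + O(d(1/2), -4 - 4))² = (-4 + 1/(-4 + (-4 - 4)))² = (-4 + 1/(-4 - 8))² = (-4 + 1/(-12))² = (-4 - 1/12)² = (-49/12)² = 2401/144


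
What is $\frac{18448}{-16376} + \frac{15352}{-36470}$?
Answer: $- \frac{57762682}{37327045} \approx -1.5475$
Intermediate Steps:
$\frac{18448}{-16376} + \frac{15352}{-36470} = 18448 \left(- \frac{1}{16376}\right) + 15352 \left(- \frac{1}{36470}\right) = - \frac{2306}{2047} - \frac{7676}{18235} = - \frac{57762682}{37327045}$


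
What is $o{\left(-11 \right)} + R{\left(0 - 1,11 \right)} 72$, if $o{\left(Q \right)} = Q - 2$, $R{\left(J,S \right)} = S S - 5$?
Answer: $8339$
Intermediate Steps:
$R{\left(J,S \right)} = -5 + S^{2}$ ($R{\left(J,S \right)} = S^{2} - 5 = -5 + S^{2}$)
$o{\left(Q \right)} = -2 + Q$ ($o{\left(Q \right)} = Q - 2 = -2 + Q$)
$o{\left(-11 \right)} + R{\left(0 - 1,11 \right)} 72 = \left(-2 - 11\right) + \left(-5 + 11^{2}\right) 72 = -13 + \left(-5 + 121\right) 72 = -13 + 116 \cdot 72 = -13 + 8352 = 8339$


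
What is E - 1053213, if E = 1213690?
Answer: 160477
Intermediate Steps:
E - 1053213 = 1213690 - 1053213 = 160477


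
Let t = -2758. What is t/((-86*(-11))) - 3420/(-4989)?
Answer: -1754057/786599 ≈ -2.2299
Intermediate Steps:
t/((-86*(-11))) - 3420/(-4989) = -2758/((-86*(-11))) - 3420/(-4989) = -2758/946 - 3420*(-1/4989) = -2758*1/946 + 1140/1663 = -1379/473 + 1140/1663 = -1754057/786599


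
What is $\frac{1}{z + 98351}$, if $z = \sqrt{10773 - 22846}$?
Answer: $\frac{98351}{9672931274} - \frac{i \sqrt{12073}}{9672931274} \approx 1.0168 \cdot 10^{-5} - 1.1359 \cdot 10^{-8} i$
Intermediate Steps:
$z = i \sqrt{12073}$ ($z = \sqrt{-12073} = i \sqrt{12073} \approx 109.88 i$)
$\frac{1}{z + 98351} = \frac{1}{i \sqrt{12073} + 98351} = \frac{1}{98351 + i \sqrt{12073}}$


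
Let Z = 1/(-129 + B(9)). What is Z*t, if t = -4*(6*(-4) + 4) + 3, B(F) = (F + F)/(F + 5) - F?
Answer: -581/957 ≈ -0.60711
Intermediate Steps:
B(F) = -F + 2*F/(5 + F) (B(F) = (2*F)/(5 + F) - F = 2*F/(5 + F) - F = -F + 2*F/(5 + F))
Z = -7/957 (Z = 1/(-129 - 1*9*(3 + 9)/(5 + 9)) = 1/(-129 - 1*9*12/14) = 1/(-129 - 1*9*1/14*12) = 1/(-129 - 54/7) = 1/(-957/7) = -7/957 ≈ -0.0073145)
t = 83 (t = -4*(-24 + 4) + 3 = -4*(-20) + 3 = 80 + 3 = 83)
Z*t = -7/957*83 = -581/957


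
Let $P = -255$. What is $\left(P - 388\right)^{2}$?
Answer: $413449$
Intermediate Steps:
$\left(P - 388\right)^{2} = \left(-255 - 388\right)^{2} = \left(-643\right)^{2} = 413449$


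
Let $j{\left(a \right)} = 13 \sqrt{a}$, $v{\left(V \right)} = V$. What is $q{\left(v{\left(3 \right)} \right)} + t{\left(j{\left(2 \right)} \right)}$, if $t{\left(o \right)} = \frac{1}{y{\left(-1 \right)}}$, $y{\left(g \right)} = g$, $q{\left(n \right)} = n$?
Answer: $2$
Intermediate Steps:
$t{\left(o \right)} = -1$ ($t{\left(o \right)} = \frac{1}{-1} = -1$)
$q{\left(v{\left(3 \right)} \right)} + t{\left(j{\left(2 \right)} \right)} = 3 - 1 = 2$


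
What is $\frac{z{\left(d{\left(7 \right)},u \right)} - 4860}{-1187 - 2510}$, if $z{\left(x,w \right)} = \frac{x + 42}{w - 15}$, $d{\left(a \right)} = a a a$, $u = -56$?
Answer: $\frac{345445}{262487} \approx 1.316$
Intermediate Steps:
$d{\left(a \right)} = a^{3}$ ($d{\left(a \right)} = a^{2} a = a^{3}$)
$z{\left(x,w \right)} = \frac{42 + x}{-15 + w}$
$\frac{z{\left(d{\left(7 \right)},u \right)} - 4860}{-1187 - 2510} = \frac{\frac{42 + 7^{3}}{-15 - 56} - 4860}{-1187 - 2510} = \frac{\frac{42 + 343}{-71} - 4860}{-1187 - 2510} = \frac{\left(- \frac{1}{71}\right) 385 - 4860}{-3697} = \left(- \frac{385}{71} - 4860\right) \left(- \frac{1}{3697}\right) = \left(- \frac{345445}{71}\right) \left(- \frac{1}{3697}\right) = \frac{345445}{262487}$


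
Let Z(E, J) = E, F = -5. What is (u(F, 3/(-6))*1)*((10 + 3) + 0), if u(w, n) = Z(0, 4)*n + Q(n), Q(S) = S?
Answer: -13/2 ≈ -6.5000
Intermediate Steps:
u(w, n) = n (u(w, n) = 0*n + n = 0 + n = n)
(u(F, 3/(-6))*1)*((10 + 3) + 0) = ((3/(-6))*1)*((10 + 3) + 0) = ((3*(-⅙))*1)*(13 + 0) = -½*1*13 = -½*13 = -13/2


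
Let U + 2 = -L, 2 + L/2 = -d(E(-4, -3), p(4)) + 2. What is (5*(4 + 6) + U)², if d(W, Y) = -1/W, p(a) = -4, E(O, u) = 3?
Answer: 20164/9 ≈ 2240.4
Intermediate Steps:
L = ⅔ (L = -4 + 2*(-(-1)/3 + 2) = -4 + 2*(-1*(-⅓) + 2) = -4 + 2*(⅓ + 2) = -4 + 2*(7/3) = -4 + 14/3 = ⅔ ≈ 0.66667)
U = -8/3 (U = -2 - 1*⅔ = -2 - ⅔ = -8/3 ≈ -2.6667)
(5*(4 + 6) + U)² = (5*(4 + 6) - 8/3)² = (5*10 - 8/3)² = (50 - 8/3)² = (142/3)² = 20164/9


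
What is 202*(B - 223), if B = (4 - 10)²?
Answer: -37774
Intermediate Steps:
B = 36 (B = (-6)² = 36)
202*(B - 223) = 202*(36 - 223) = 202*(-187) = -37774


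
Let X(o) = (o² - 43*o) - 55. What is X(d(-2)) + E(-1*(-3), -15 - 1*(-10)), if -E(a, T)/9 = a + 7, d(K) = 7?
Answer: -397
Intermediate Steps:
X(o) = -55 + o² - 43*o
E(a, T) = -63 - 9*a (E(a, T) = -9*(a + 7) = -9*(7 + a) = -63 - 9*a)
X(d(-2)) + E(-1*(-3), -15 - 1*(-10)) = (-55 + 7² - 43*7) + (-63 - (-9)*(-3)) = (-55 + 49 - 301) + (-63 - 9*3) = -307 + (-63 - 27) = -307 - 90 = -397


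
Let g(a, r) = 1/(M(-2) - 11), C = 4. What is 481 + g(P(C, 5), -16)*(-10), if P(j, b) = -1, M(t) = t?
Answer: 6263/13 ≈ 481.77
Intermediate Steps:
g(a, r) = -1/13 (g(a, r) = 1/(-2 - 11) = 1/(-13) = -1/13)
481 + g(P(C, 5), -16)*(-10) = 481 - 1/13*(-10) = 481 + 10/13 = 6263/13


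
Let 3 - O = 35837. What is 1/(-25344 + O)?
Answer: -1/61178 ≈ -1.6346e-5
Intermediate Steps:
O = -35834 (O = 3 - 1*35837 = 3 - 35837 = -35834)
1/(-25344 + O) = 1/(-25344 - 35834) = 1/(-61178) = -1/61178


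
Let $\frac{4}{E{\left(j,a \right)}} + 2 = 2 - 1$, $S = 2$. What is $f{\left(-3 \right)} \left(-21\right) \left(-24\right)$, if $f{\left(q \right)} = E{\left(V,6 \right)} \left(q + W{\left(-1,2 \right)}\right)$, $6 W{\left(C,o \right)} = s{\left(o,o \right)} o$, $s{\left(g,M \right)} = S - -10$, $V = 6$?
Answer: $-2016$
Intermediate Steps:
$s{\left(g,M \right)} = 12$ ($s{\left(g,M \right)} = 2 - -10 = 2 + 10 = 12$)
$E{\left(j,a \right)} = -4$ ($E{\left(j,a \right)} = \frac{4}{-2 + \left(2 - 1\right)} = \frac{4}{-2 + 1} = \frac{4}{-1} = 4 \left(-1\right) = -4$)
$W{\left(C,o \right)} = 2 o$ ($W{\left(C,o \right)} = \frac{12 o}{6} = 2 o$)
$f{\left(q \right)} = -16 - 4 q$ ($f{\left(q \right)} = - 4 \left(q + 2 \cdot 2\right) = - 4 \left(q + 4\right) = - 4 \left(4 + q\right) = -16 - 4 q$)
$f{\left(-3 \right)} \left(-21\right) \left(-24\right) = \left(-16 - -12\right) \left(-21\right) \left(-24\right) = \left(-16 + 12\right) \left(-21\right) \left(-24\right) = \left(-4\right) \left(-21\right) \left(-24\right) = 84 \left(-24\right) = -2016$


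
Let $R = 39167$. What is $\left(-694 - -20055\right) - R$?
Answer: $-19806$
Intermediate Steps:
$\left(-694 - -20055\right) - R = \left(-694 - -20055\right) - 39167 = \left(-694 + 20055\right) - 39167 = 19361 - 39167 = -19806$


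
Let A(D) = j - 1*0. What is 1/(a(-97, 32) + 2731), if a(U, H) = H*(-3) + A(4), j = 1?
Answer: 1/2636 ≈ 0.00037936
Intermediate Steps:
A(D) = 1 (A(D) = 1 - 1*0 = 1 + 0 = 1)
a(U, H) = 1 - 3*H (a(U, H) = H*(-3) + 1 = -3*H + 1 = 1 - 3*H)
1/(a(-97, 32) + 2731) = 1/((1 - 3*32) + 2731) = 1/((1 - 96) + 2731) = 1/(-95 + 2731) = 1/2636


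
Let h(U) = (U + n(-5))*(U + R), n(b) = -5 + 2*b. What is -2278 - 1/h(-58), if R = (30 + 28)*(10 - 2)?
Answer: -67515363/29638 ≈ -2278.0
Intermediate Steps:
R = 464 (R = 58*8 = 464)
h(U) = (-15 + U)*(464 + U) (h(U) = (U + (-5 + 2*(-5)))*(U + 464) = (U + (-5 - 10))*(464 + U) = (U - 15)*(464 + U) = (-15 + U)*(464 + U))
-2278 - 1/h(-58) = -2278 - 1/(-6960 + (-58)**2 + 449*(-58)) = -2278 - 1/(-6960 + 3364 - 26042) = -2278 - 1/(-29638) = -2278 - 1*(-1/29638) = -2278 + 1/29638 = -67515363/29638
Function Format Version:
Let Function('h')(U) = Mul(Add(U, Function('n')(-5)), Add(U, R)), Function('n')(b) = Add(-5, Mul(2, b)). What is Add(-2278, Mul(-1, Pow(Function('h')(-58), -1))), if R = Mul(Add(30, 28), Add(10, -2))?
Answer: Rational(-67515363, 29638) ≈ -2278.0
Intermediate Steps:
R = 464 (R = Mul(58, 8) = 464)
Function('h')(U) = Mul(Add(-15, U), Add(464, U)) (Function('h')(U) = Mul(Add(U, Add(-5, Mul(2, -5))), Add(U, 464)) = Mul(Add(U, Add(-5, -10)), Add(464, U)) = Mul(Add(U, -15), Add(464, U)) = Mul(Add(-15, U), Add(464, U)))
Add(-2278, Mul(-1, Pow(Function('h')(-58), -1))) = Add(-2278, Mul(-1, Pow(Add(-6960, Pow(-58, 2), Mul(449, -58)), -1))) = Add(-2278, Mul(-1, Pow(Add(-6960, 3364, -26042), -1))) = Add(-2278, Mul(-1, Pow(-29638, -1))) = Add(-2278, Mul(-1, Rational(-1, 29638))) = Add(-2278, Rational(1, 29638)) = Rational(-67515363, 29638)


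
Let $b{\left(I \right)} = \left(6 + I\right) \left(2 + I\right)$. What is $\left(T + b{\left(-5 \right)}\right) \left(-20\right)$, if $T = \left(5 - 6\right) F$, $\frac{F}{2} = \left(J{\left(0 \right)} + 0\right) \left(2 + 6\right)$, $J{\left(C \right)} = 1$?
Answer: $380$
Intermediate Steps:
$F = 16$ ($F = 2 \left(1 + 0\right) \left(2 + 6\right) = 2 \cdot 1 \cdot 8 = 2 \cdot 8 = 16$)
$b{\left(I \right)} = \left(2 + I\right) \left(6 + I\right)$
$T = -16$ ($T = \left(5 - 6\right) 16 = \left(-1\right) 16 = -16$)
$\left(T + b{\left(-5 \right)}\right) \left(-20\right) = \left(-16 + \left(12 + \left(-5\right)^{2} + 8 \left(-5\right)\right)\right) \left(-20\right) = \left(-16 + \left(12 + 25 - 40\right)\right) \left(-20\right) = \left(-16 - 3\right) \left(-20\right) = \left(-19\right) \left(-20\right) = 380$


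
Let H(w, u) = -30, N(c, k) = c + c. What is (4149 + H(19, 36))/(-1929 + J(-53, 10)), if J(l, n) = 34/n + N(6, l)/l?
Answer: -1091535/510344 ≈ -2.1388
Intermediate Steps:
N(c, k) = 2*c
J(l, n) = 12/l + 34/n (J(l, n) = 34/n + (2*6)/l = 34/n + 12/l = 12/l + 34/n)
(4149 + H(19, 36))/(-1929 + J(-53, 10)) = (4149 - 30)/(-1929 + (12/(-53) + 34/10)) = 4119/(-1929 + (12*(-1/53) + 34*(1/10))) = 4119/(-1929 + (-12/53 + 17/5)) = 4119/(-1929 + 841/265) = 4119/(-510344/265) = 4119*(-265/510344) = -1091535/510344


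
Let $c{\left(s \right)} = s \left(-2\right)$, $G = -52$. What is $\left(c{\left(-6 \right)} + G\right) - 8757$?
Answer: $-8797$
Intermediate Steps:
$c{\left(s \right)} = - 2 s$
$\left(c{\left(-6 \right)} + G\right) - 8757 = \left(\left(-2\right) \left(-6\right) - 52\right) - 8757 = \left(12 - 52\right) - 8757 = -40 - 8757 = -8797$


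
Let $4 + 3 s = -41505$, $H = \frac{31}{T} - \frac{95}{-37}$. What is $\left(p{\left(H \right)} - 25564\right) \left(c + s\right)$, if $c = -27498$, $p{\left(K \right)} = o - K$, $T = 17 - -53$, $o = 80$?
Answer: $\frac{8185606302071}{7770} \approx 1.0535 \cdot 10^{9}$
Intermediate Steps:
$T = 70$ ($T = 17 + 53 = 70$)
$H = \frac{7797}{2590}$ ($H = \frac{31}{70} - \frac{95}{-37} = 31 \cdot \frac{1}{70} - - \frac{95}{37} = \frac{31}{70} + \frac{95}{37} = \frac{7797}{2590} \approx 3.0104$)
$p{\left(K \right)} = 80 - K$
$s = - \frac{41509}{3}$ ($s = - \frac{4}{3} + \frac{1}{3} \left(-41505\right) = - \frac{4}{3} - 13835 = - \frac{41509}{3} \approx -13836.0$)
$\left(p{\left(H \right)} - 25564\right) \left(c + s\right) = \left(\left(80 - \frac{7797}{2590}\right) - 25564\right) \left(-27498 - \frac{41509}{3}\right) = \left(\left(80 - \frac{7797}{2590}\right) - 25564\right) \left(- \frac{124003}{3}\right) = \left(\frac{199403}{2590} - 25564\right) \left(- \frac{124003}{3}\right) = \left(- \frac{66011357}{2590}\right) \left(- \frac{124003}{3}\right) = \frac{8185606302071}{7770}$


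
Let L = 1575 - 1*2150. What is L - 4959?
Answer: -5534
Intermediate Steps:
L = -575 (L = 1575 - 2150 = -575)
L - 4959 = -575 - 4959 = -5534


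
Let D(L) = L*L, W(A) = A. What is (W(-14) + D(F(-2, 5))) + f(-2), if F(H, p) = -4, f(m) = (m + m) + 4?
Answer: 2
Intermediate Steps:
f(m) = 4 + 2*m (f(m) = 2*m + 4 = 4 + 2*m)
D(L) = L²
(W(-14) + D(F(-2, 5))) + f(-2) = (-14 + (-4)²) + (4 + 2*(-2)) = (-14 + 16) + (4 - 4) = 2 + 0 = 2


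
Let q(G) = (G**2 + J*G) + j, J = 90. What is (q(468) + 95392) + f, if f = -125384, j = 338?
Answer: 231490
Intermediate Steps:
q(G) = 338 + G**2 + 90*G (q(G) = (G**2 + 90*G) + 338 = 338 + G**2 + 90*G)
(q(468) + 95392) + f = ((338 + 468**2 + 90*468) + 95392) - 125384 = ((338 + 219024 + 42120) + 95392) - 125384 = (261482 + 95392) - 125384 = 356874 - 125384 = 231490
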